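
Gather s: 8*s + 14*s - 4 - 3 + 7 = 22*s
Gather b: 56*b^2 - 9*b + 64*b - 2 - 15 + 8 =56*b^2 + 55*b - 9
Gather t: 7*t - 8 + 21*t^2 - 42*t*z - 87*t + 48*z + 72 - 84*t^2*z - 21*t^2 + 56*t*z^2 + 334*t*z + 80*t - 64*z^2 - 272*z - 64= -84*t^2*z + t*(56*z^2 + 292*z) - 64*z^2 - 224*z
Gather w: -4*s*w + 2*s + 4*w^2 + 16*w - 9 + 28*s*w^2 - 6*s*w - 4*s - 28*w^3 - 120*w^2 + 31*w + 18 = -2*s - 28*w^3 + w^2*(28*s - 116) + w*(47 - 10*s) + 9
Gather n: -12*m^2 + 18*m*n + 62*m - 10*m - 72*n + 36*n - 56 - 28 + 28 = -12*m^2 + 52*m + n*(18*m - 36) - 56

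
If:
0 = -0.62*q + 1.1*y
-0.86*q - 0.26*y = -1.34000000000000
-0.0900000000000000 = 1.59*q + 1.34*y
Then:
No Solution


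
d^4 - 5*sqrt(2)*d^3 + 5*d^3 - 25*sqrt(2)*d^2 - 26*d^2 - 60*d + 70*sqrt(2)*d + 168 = (d - 2)*(d + 7)*(d - 6*sqrt(2))*(d + sqrt(2))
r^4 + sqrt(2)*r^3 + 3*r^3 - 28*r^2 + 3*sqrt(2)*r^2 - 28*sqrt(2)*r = r*(r - 4)*(r + 7)*(r + sqrt(2))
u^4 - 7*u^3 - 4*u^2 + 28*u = u*(u - 7)*(u - 2)*(u + 2)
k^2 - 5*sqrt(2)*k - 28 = (k - 7*sqrt(2))*(k + 2*sqrt(2))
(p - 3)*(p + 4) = p^2 + p - 12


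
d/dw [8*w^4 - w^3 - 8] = w^2*(32*w - 3)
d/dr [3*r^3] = 9*r^2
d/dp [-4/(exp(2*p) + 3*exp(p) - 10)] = (8*exp(p) + 12)*exp(p)/(exp(2*p) + 3*exp(p) - 10)^2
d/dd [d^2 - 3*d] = 2*d - 3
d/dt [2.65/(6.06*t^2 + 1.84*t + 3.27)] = (-32.118*t - 4.876)/(6.06*t^2 + 1.84*t + 3.27)^2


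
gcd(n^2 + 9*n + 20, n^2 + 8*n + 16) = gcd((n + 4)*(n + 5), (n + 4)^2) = n + 4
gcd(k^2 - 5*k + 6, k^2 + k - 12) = k - 3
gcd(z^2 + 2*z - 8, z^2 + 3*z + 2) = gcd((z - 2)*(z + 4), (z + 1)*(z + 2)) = 1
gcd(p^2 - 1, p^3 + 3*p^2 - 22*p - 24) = p + 1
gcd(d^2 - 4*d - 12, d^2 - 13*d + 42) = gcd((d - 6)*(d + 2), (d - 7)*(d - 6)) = d - 6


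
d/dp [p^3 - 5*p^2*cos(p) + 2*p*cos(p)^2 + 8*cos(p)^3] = 5*p^2*sin(p) + 3*p^2 - 2*p*sin(2*p) - 10*p*cos(p) - 24*sin(p)*cos(p)^2 + 2*cos(p)^2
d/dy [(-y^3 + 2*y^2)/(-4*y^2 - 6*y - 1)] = y*(4*y^3 + 12*y^2 - 9*y - 4)/(16*y^4 + 48*y^3 + 44*y^2 + 12*y + 1)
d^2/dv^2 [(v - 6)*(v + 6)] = 2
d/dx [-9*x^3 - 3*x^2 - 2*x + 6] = -27*x^2 - 6*x - 2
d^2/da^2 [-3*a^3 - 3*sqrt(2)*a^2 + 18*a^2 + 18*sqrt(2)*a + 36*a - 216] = -18*a - 6*sqrt(2) + 36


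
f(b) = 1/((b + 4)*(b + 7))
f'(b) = -1/((b + 4)*(b + 7)^2) - 1/((b + 4)^2*(b + 7))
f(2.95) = 0.01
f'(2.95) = -0.00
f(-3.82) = 1.75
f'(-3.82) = -10.26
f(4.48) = 0.01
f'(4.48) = -0.00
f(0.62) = 0.03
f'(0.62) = -0.01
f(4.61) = 0.01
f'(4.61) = -0.00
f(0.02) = 0.04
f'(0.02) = -0.01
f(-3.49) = 0.56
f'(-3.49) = -1.25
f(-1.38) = 0.07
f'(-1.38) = -0.04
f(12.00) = 0.00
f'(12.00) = 0.00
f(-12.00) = 0.02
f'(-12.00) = 0.01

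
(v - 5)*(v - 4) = v^2 - 9*v + 20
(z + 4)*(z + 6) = z^2 + 10*z + 24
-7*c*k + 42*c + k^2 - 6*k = (-7*c + k)*(k - 6)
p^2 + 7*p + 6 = (p + 1)*(p + 6)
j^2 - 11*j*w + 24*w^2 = (j - 8*w)*(j - 3*w)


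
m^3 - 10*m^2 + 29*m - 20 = (m - 5)*(m - 4)*(m - 1)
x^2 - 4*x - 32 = (x - 8)*(x + 4)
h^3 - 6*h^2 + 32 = (h - 4)^2*(h + 2)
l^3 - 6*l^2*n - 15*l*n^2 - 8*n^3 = (l - 8*n)*(l + n)^2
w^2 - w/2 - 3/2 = (w - 3/2)*(w + 1)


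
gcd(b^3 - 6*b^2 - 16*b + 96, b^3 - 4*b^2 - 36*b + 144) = b^2 - 10*b + 24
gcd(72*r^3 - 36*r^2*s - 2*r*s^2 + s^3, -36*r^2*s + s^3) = 36*r^2 - s^2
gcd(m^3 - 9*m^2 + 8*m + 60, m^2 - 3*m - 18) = m - 6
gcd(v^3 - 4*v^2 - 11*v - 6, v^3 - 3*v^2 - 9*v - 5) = v^2 + 2*v + 1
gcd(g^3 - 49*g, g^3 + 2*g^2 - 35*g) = g^2 + 7*g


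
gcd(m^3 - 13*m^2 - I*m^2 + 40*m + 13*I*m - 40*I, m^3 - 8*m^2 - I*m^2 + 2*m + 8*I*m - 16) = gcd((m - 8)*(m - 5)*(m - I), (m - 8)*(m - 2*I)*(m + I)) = m - 8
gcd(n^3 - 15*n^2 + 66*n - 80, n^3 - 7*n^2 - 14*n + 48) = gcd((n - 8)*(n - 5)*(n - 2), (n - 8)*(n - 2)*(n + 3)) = n^2 - 10*n + 16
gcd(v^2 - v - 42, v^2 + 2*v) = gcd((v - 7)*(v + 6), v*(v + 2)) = 1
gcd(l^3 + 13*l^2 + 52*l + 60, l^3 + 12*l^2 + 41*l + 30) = l^2 + 11*l + 30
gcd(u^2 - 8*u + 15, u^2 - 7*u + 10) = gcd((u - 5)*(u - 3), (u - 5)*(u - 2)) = u - 5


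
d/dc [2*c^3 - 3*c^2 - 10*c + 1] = 6*c^2 - 6*c - 10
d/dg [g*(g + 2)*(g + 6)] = 3*g^2 + 16*g + 12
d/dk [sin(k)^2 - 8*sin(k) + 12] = 2*(sin(k) - 4)*cos(k)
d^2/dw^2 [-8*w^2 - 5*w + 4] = -16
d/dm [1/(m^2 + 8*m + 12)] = 2*(-m - 4)/(m^2 + 8*m + 12)^2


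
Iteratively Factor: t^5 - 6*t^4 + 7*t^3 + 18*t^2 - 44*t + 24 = (t + 2)*(t^4 - 8*t^3 + 23*t^2 - 28*t + 12) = (t - 1)*(t + 2)*(t^3 - 7*t^2 + 16*t - 12) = (t - 3)*(t - 1)*(t + 2)*(t^2 - 4*t + 4) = (t - 3)*(t - 2)*(t - 1)*(t + 2)*(t - 2)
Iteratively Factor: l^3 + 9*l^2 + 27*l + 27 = (l + 3)*(l^2 + 6*l + 9) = (l + 3)^2*(l + 3)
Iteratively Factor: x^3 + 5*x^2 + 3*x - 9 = (x + 3)*(x^2 + 2*x - 3) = (x - 1)*(x + 3)*(x + 3)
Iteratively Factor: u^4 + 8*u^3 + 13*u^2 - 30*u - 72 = (u - 2)*(u^3 + 10*u^2 + 33*u + 36) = (u - 2)*(u + 3)*(u^2 + 7*u + 12) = (u - 2)*(u + 3)*(u + 4)*(u + 3)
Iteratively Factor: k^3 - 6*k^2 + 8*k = (k)*(k^2 - 6*k + 8) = k*(k - 2)*(k - 4)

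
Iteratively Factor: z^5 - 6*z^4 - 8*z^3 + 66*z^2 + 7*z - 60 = (z - 5)*(z^4 - z^3 - 13*z^2 + z + 12) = (z - 5)*(z + 1)*(z^3 - 2*z^2 - 11*z + 12) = (z - 5)*(z + 1)*(z + 3)*(z^2 - 5*z + 4) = (z - 5)*(z - 1)*(z + 1)*(z + 3)*(z - 4)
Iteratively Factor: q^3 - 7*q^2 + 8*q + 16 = (q + 1)*(q^2 - 8*q + 16) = (q - 4)*(q + 1)*(q - 4)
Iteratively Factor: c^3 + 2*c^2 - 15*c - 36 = (c + 3)*(c^2 - c - 12) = (c + 3)^2*(c - 4)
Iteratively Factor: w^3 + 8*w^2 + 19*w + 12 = (w + 4)*(w^2 + 4*w + 3) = (w + 1)*(w + 4)*(w + 3)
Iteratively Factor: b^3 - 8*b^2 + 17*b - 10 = (b - 1)*(b^2 - 7*b + 10) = (b - 5)*(b - 1)*(b - 2)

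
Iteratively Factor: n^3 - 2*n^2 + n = (n - 1)*(n^2 - n) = n*(n - 1)*(n - 1)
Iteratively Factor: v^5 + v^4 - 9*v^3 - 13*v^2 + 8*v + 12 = (v + 2)*(v^4 - v^3 - 7*v^2 + v + 6) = (v + 2)^2*(v^3 - 3*v^2 - v + 3) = (v + 1)*(v + 2)^2*(v^2 - 4*v + 3) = (v - 1)*(v + 1)*(v + 2)^2*(v - 3)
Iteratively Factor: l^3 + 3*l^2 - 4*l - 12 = (l + 2)*(l^2 + l - 6) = (l - 2)*(l + 2)*(l + 3)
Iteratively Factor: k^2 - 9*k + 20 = (k - 5)*(k - 4)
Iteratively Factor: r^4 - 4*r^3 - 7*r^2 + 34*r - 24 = (r - 2)*(r^3 - 2*r^2 - 11*r + 12) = (r - 2)*(r + 3)*(r^2 - 5*r + 4) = (r - 2)*(r - 1)*(r + 3)*(r - 4)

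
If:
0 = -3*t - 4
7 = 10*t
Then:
No Solution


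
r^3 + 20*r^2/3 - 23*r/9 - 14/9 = (r - 2/3)*(r + 1/3)*(r + 7)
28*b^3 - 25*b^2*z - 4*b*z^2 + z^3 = (-7*b + z)*(-b + z)*(4*b + z)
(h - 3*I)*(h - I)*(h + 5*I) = h^3 + I*h^2 + 17*h - 15*I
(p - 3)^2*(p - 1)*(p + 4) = p^4 - 3*p^3 - 13*p^2 + 51*p - 36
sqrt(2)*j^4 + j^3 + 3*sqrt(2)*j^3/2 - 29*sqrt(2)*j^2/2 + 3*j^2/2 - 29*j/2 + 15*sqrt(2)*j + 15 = (j - 2)*(j - 3/2)*(j + 5)*(sqrt(2)*j + 1)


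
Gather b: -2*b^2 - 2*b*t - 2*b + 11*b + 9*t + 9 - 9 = -2*b^2 + b*(9 - 2*t) + 9*t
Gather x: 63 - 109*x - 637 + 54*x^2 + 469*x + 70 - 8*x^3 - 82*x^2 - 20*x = -8*x^3 - 28*x^2 + 340*x - 504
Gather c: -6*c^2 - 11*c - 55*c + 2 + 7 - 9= -6*c^2 - 66*c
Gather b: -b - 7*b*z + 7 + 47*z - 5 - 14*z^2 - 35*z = b*(-7*z - 1) - 14*z^2 + 12*z + 2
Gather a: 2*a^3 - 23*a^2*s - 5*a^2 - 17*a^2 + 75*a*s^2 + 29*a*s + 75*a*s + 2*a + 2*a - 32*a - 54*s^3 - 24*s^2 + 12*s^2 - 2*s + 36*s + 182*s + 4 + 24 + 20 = 2*a^3 + a^2*(-23*s - 22) + a*(75*s^2 + 104*s - 28) - 54*s^3 - 12*s^2 + 216*s + 48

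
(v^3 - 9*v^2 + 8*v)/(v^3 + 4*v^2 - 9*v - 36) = v*(v^2 - 9*v + 8)/(v^3 + 4*v^2 - 9*v - 36)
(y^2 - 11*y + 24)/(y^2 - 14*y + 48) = (y - 3)/(y - 6)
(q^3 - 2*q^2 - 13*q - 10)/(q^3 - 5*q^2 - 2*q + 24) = (q^2 - 4*q - 5)/(q^2 - 7*q + 12)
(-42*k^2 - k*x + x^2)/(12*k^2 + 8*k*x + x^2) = (-7*k + x)/(2*k + x)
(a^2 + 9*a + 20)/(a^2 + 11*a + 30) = (a + 4)/(a + 6)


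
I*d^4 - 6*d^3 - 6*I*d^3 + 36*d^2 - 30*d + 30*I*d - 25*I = (d - 5)*(d + I)*(d + 5*I)*(I*d - I)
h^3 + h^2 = h^2*(h + 1)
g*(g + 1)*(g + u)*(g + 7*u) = g^4 + 8*g^3*u + g^3 + 7*g^2*u^2 + 8*g^2*u + 7*g*u^2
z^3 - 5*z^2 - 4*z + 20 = (z - 5)*(z - 2)*(z + 2)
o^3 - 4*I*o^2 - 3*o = o*(o - 3*I)*(o - I)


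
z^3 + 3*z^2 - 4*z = z*(z - 1)*(z + 4)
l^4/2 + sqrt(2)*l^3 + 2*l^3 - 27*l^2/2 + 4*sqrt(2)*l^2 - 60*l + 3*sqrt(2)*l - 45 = (l/2 + 1/2)*(l + 3)*(l - 3*sqrt(2))*(l + 5*sqrt(2))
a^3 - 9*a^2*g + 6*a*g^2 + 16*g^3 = (a - 8*g)*(a - 2*g)*(a + g)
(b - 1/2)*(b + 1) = b^2 + b/2 - 1/2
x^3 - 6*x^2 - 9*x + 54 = (x - 6)*(x - 3)*(x + 3)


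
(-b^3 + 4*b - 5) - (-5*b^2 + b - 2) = -b^3 + 5*b^2 + 3*b - 3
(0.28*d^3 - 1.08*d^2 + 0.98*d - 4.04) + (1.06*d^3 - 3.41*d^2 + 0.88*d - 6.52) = 1.34*d^3 - 4.49*d^2 + 1.86*d - 10.56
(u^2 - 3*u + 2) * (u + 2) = u^3 - u^2 - 4*u + 4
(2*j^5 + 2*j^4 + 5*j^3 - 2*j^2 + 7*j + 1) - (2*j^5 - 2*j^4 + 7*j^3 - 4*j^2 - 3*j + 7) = 4*j^4 - 2*j^3 + 2*j^2 + 10*j - 6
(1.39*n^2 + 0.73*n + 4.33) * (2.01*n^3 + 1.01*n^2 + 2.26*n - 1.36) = 2.7939*n^5 + 2.8712*n^4 + 12.582*n^3 + 4.1327*n^2 + 8.793*n - 5.8888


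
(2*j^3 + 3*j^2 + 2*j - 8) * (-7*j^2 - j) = -14*j^5 - 23*j^4 - 17*j^3 + 54*j^2 + 8*j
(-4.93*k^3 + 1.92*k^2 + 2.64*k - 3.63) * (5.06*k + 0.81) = -24.9458*k^4 + 5.7219*k^3 + 14.9136*k^2 - 16.2294*k - 2.9403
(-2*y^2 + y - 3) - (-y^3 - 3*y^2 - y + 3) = y^3 + y^2 + 2*y - 6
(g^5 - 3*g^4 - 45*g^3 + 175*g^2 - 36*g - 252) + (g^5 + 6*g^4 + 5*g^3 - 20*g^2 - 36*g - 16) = 2*g^5 + 3*g^4 - 40*g^3 + 155*g^2 - 72*g - 268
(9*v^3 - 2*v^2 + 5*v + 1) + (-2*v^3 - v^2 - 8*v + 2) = 7*v^3 - 3*v^2 - 3*v + 3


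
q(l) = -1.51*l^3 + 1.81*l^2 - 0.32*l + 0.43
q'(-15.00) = -1073.87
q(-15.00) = 5508.73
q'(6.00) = -141.68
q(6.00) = -262.49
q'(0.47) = 0.38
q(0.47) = 0.52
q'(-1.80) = -21.51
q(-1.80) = 15.68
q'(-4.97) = -130.21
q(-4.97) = 232.10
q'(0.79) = -0.29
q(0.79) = 0.56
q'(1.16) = -2.22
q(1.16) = 0.14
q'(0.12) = 0.05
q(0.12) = 0.42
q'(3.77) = -51.06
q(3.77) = -55.96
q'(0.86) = -0.56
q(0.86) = 0.53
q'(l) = -4.53*l^2 + 3.62*l - 0.32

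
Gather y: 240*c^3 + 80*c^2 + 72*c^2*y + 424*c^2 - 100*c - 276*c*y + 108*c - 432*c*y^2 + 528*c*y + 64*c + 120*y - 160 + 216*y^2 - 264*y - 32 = 240*c^3 + 504*c^2 + 72*c + y^2*(216 - 432*c) + y*(72*c^2 + 252*c - 144) - 192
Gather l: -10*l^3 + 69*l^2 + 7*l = -10*l^3 + 69*l^2 + 7*l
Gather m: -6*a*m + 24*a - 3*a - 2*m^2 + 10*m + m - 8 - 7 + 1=21*a - 2*m^2 + m*(11 - 6*a) - 14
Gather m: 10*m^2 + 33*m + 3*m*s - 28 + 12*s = 10*m^2 + m*(3*s + 33) + 12*s - 28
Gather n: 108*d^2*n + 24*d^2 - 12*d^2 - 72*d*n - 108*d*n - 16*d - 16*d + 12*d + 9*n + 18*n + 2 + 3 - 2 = 12*d^2 - 20*d + n*(108*d^2 - 180*d + 27) + 3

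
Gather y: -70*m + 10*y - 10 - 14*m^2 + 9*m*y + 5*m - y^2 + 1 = -14*m^2 - 65*m - y^2 + y*(9*m + 10) - 9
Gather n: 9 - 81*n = 9 - 81*n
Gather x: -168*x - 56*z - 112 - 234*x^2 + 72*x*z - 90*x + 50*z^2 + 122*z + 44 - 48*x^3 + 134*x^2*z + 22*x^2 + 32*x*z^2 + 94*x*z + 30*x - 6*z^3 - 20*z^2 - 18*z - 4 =-48*x^3 + x^2*(134*z - 212) + x*(32*z^2 + 166*z - 228) - 6*z^3 + 30*z^2 + 48*z - 72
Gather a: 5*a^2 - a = 5*a^2 - a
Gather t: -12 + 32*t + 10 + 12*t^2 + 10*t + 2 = 12*t^2 + 42*t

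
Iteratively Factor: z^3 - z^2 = (z)*(z^2 - z) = z^2*(z - 1)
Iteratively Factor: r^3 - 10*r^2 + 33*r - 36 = (r - 4)*(r^2 - 6*r + 9) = (r - 4)*(r - 3)*(r - 3)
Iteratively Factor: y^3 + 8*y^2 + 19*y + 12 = (y + 3)*(y^2 + 5*y + 4) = (y + 1)*(y + 3)*(y + 4)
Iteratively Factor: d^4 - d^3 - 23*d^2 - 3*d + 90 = (d + 3)*(d^3 - 4*d^2 - 11*d + 30) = (d - 5)*(d + 3)*(d^2 + d - 6) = (d - 5)*(d + 3)^2*(d - 2)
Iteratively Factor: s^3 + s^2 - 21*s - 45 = (s - 5)*(s^2 + 6*s + 9) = (s - 5)*(s + 3)*(s + 3)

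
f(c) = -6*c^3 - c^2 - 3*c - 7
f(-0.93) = -0.25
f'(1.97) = -76.80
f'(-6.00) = -639.00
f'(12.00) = -2619.00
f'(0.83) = -17.06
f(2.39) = -101.79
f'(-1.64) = -48.13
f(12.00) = -10555.00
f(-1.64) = 21.70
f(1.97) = -62.66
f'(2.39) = -110.60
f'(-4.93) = -430.63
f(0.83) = -13.61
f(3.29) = -241.36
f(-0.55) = -4.65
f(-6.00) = 1271.00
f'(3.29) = -204.41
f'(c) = -18*c^2 - 2*c - 3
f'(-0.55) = -7.34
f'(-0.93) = -16.71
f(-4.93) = 702.42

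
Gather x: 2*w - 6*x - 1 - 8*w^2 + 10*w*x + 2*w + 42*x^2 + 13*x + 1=-8*w^2 + 4*w + 42*x^2 + x*(10*w + 7)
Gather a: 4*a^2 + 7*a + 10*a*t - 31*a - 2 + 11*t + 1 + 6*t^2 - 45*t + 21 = 4*a^2 + a*(10*t - 24) + 6*t^2 - 34*t + 20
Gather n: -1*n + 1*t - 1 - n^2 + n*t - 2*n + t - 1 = -n^2 + n*(t - 3) + 2*t - 2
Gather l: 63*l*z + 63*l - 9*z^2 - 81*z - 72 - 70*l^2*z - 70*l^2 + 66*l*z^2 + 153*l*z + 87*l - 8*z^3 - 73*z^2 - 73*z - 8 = l^2*(-70*z - 70) + l*(66*z^2 + 216*z + 150) - 8*z^3 - 82*z^2 - 154*z - 80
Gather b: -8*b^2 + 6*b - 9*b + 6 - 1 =-8*b^2 - 3*b + 5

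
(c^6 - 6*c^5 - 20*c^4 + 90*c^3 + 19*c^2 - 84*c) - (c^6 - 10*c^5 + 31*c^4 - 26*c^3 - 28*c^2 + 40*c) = 4*c^5 - 51*c^4 + 116*c^3 + 47*c^2 - 124*c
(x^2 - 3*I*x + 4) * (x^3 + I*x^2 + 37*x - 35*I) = x^5 - 2*I*x^4 + 44*x^3 - 142*I*x^2 + 43*x - 140*I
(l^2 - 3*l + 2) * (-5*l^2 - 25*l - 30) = -5*l^4 - 10*l^3 + 35*l^2 + 40*l - 60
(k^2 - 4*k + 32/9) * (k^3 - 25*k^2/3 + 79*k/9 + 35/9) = k^5 - 37*k^4/3 + 137*k^3/3 - 1643*k^2/27 + 1268*k/81 + 1120/81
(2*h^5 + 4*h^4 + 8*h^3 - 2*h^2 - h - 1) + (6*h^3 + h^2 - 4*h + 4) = 2*h^5 + 4*h^4 + 14*h^3 - h^2 - 5*h + 3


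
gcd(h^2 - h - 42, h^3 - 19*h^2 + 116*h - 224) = h - 7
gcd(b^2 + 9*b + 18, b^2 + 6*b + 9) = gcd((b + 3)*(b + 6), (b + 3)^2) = b + 3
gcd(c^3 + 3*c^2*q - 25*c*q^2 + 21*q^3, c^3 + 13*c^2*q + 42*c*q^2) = c + 7*q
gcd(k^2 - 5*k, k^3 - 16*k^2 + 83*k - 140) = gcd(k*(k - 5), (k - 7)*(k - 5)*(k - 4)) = k - 5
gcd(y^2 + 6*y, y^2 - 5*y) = y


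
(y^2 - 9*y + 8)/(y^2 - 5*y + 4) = (y - 8)/(y - 4)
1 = 1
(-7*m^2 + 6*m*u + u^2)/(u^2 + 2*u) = (-7*m^2 + 6*m*u + u^2)/(u*(u + 2))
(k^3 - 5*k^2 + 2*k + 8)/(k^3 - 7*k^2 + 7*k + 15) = (k^2 - 6*k + 8)/(k^2 - 8*k + 15)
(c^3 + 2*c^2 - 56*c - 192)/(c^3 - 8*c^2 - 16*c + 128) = (c + 6)/(c - 4)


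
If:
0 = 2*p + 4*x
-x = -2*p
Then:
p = 0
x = 0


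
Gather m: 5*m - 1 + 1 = 5*m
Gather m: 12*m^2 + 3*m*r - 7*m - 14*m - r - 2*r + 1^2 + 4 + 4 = 12*m^2 + m*(3*r - 21) - 3*r + 9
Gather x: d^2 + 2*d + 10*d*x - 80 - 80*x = d^2 + 2*d + x*(10*d - 80) - 80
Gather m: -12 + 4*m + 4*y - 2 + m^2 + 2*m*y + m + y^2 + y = m^2 + m*(2*y + 5) + y^2 + 5*y - 14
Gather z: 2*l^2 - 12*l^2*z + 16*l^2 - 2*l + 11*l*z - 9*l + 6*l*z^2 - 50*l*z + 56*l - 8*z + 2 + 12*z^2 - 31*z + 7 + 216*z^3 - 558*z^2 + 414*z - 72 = 18*l^2 + 45*l + 216*z^3 + z^2*(6*l - 546) + z*(-12*l^2 - 39*l + 375) - 63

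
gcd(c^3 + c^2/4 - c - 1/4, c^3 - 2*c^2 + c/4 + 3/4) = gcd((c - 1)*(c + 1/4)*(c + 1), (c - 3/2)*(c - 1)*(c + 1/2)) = c - 1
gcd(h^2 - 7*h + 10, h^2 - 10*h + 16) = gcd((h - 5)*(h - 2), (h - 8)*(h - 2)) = h - 2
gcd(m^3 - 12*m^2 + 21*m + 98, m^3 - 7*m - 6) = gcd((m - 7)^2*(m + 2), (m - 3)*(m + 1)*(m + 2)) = m + 2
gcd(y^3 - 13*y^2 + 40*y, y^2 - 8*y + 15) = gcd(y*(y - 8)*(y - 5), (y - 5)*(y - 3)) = y - 5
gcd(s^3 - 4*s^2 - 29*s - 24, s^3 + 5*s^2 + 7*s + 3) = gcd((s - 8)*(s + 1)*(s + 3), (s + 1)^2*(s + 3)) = s^2 + 4*s + 3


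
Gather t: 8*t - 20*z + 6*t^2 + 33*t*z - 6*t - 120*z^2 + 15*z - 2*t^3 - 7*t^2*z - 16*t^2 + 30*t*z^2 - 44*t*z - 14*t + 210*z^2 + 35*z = -2*t^3 + t^2*(-7*z - 10) + t*(30*z^2 - 11*z - 12) + 90*z^2 + 30*z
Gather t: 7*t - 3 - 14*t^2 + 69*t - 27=-14*t^2 + 76*t - 30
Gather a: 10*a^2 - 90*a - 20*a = 10*a^2 - 110*a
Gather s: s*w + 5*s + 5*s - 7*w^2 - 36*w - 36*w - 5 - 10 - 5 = s*(w + 10) - 7*w^2 - 72*w - 20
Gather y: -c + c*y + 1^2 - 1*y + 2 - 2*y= -c + y*(c - 3) + 3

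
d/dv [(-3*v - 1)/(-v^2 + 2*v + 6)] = (3*v^2 - 6*v - 2*(v - 1)*(3*v + 1) - 18)/(-v^2 + 2*v + 6)^2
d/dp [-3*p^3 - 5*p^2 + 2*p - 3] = -9*p^2 - 10*p + 2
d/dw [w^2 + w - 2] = 2*w + 1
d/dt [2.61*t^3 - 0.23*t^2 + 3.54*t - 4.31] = 7.83*t^2 - 0.46*t + 3.54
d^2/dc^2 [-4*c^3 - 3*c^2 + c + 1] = -24*c - 6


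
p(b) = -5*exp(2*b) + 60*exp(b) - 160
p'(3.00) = -2829.16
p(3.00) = -972.01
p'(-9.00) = 0.01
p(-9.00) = -159.99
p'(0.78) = 83.30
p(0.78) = -52.91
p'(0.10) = 54.10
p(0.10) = -99.80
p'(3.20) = -4546.50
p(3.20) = -1697.27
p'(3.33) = -6129.21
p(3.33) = -2386.45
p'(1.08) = 89.97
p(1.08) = -26.67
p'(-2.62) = 4.32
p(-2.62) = -155.66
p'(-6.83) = 0.06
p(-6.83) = -159.94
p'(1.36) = 81.97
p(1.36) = -2.13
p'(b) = -10*exp(2*b) + 60*exp(b)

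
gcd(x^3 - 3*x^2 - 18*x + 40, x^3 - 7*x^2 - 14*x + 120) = x^2 - x - 20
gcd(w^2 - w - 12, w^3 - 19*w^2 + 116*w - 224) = w - 4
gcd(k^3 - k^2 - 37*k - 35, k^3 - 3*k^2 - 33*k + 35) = k^2 - 2*k - 35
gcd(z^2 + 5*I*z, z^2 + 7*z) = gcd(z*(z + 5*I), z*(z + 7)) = z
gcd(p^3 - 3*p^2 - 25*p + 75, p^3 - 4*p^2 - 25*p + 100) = p^2 - 25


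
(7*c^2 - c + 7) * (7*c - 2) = 49*c^3 - 21*c^2 + 51*c - 14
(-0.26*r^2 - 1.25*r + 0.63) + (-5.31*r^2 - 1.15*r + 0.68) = -5.57*r^2 - 2.4*r + 1.31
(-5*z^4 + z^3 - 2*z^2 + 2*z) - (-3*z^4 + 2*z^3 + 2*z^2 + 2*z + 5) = -2*z^4 - z^3 - 4*z^2 - 5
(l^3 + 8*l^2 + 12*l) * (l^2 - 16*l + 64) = l^5 - 8*l^4 - 52*l^3 + 320*l^2 + 768*l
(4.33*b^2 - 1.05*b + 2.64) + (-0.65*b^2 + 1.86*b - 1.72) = 3.68*b^2 + 0.81*b + 0.92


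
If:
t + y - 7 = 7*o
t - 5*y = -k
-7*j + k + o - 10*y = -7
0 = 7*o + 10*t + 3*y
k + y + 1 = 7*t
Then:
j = 165/343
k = 179/98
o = -85/98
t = 23/49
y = 45/98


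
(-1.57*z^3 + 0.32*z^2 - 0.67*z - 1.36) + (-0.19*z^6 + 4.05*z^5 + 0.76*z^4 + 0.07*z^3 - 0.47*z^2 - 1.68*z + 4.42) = -0.19*z^6 + 4.05*z^5 + 0.76*z^4 - 1.5*z^3 - 0.15*z^2 - 2.35*z + 3.06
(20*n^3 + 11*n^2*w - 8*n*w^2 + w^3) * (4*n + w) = 80*n^4 + 64*n^3*w - 21*n^2*w^2 - 4*n*w^3 + w^4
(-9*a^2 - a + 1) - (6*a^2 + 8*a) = -15*a^2 - 9*a + 1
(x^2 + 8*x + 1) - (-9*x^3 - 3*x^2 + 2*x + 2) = 9*x^3 + 4*x^2 + 6*x - 1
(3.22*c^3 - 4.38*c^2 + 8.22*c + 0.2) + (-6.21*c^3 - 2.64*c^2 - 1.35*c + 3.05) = -2.99*c^3 - 7.02*c^2 + 6.87*c + 3.25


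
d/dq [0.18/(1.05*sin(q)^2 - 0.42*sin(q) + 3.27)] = (0.0756 - 0.378*sin(q))*cos(q)/(1.05*sin(q)^2 - 0.42*sin(q) + 3.27)^2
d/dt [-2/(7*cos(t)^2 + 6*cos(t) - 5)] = -4*(7*cos(t) + 3)*sin(t)/(7*cos(t)^2 + 6*cos(t) - 5)^2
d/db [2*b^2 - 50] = 4*b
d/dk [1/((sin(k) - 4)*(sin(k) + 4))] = -sin(2*k)/((sin(k) - 4)^2*(sin(k) + 4)^2)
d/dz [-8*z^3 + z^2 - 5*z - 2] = -24*z^2 + 2*z - 5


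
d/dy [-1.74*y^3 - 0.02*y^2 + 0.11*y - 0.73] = -5.22*y^2 - 0.04*y + 0.11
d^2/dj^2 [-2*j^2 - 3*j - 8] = -4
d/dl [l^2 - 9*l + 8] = 2*l - 9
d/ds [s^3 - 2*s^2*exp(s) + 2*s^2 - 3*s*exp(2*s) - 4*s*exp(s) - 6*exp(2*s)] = -2*s^2*exp(s) + 3*s^2 - 6*s*exp(2*s) - 8*s*exp(s) + 4*s - 15*exp(2*s) - 4*exp(s)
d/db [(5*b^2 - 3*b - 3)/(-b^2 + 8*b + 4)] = (37*b^2 + 34*b + 12)/(b^4 - 16*b^3 + 56*b^2 + 64*b + 16)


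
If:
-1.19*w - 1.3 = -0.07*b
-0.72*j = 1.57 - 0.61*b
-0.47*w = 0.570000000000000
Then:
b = -2.05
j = -3.91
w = -1.21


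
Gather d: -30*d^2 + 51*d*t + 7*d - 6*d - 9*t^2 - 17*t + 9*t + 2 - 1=-30*d^2 + d*(51*t + 1) - 9*t^2 - 8*t + 1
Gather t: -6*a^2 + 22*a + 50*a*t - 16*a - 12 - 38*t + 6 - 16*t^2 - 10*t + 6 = -6*a^2 + 6*a - 16*t^2 + t*(50*a - 48)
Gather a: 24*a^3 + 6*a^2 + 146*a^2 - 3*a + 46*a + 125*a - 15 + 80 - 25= 24*a^3 + 152*a^2 + 168*a + 40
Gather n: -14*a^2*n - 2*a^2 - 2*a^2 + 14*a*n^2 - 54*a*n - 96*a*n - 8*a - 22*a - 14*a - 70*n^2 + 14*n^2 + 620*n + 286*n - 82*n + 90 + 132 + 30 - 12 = -4*a^2 - 44*a + n^2*(14*a - 56) + n*(-14*a^2 - 150*a + 824) + 240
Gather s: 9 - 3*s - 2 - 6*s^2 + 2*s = -6*s^2 - s + 7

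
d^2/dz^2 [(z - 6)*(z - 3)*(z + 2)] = 6*z - 14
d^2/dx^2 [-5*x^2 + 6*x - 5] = -10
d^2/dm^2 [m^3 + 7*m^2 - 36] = 6*m + 14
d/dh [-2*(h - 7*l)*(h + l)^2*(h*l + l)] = 2*l*(h + l)*((-h - 1)*(h + l) - 2*(h + 1)*(h - 7*l) - (h - 7*l)*(h + l))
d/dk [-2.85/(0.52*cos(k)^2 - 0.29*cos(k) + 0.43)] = (0.8265 - 2.964*cos(k))*sin(k)/(0.52*cos(k)^2 - 0.29*cos(k) + 0.43)^2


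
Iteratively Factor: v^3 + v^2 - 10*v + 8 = (v - 1)*(v^2 + 2*v - 8) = (v - 1)*(v + 4)*(v - 2)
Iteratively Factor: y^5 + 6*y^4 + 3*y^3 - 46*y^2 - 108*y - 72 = (y - 3)*(y^4 + 9*y^3 + 30*y^2 + 44*y + 24) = (y - 3)*(y + 2)*(y^3 + 7*y^2 + 16*y + 12) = (y - 3)*(y + 2)*(y + 3)*(y^2 + 4*y + 4) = (y - 3)*(y + 2)^2*(y + 3)*(y + 2)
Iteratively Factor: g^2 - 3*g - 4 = (g + 1)*(g - 4)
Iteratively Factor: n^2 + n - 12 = (n + 4)*(n - 3)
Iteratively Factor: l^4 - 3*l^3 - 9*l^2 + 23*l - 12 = (l - 1)*(l^3 - 2*l^2 - 11*l + 12) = (l - 1)^2*(l^2 - l - 12) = (l - 4)*(l - 1)^2*(l + 3)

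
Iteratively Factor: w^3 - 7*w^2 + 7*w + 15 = (w + 1)*(w^2 - 8*w + 15) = (w - 5)*(w + 1)*(w - 3)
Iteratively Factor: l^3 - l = (l - 1)*(l^2 + l) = (l - 1)*(l + 1)*(l)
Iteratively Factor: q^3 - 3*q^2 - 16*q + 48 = (q - 3)*(q^2 - 16) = (q - 4)*(q - 3)*(q + 4)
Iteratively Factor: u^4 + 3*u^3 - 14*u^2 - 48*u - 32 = (u - 4)*(u^3 + 7*u^2 + 14*u + 8) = (u - 4)*(u + 2)*(u^2 + 5*u + 4) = (u - 4)*(u + 2)*(u + 4)*(u + 1)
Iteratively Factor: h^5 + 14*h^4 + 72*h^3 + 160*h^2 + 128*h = (h + 4)*(h^4 + 10*h^3 + 32*h^2 + 32*h) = h*(h + 4)*(h^3 + 10*h^2 + 32*h + 32) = h*(h + 2)*(h + 4)*(h^2 + 8*h + 16) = h*(h + 2)*(h + 4)^2*(h + 4)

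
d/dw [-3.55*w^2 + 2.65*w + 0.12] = 2.65 - 7.1*w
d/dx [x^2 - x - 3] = 2*x - 1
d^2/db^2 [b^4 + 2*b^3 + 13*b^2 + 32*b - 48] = 12*b^2 + 12*b + 26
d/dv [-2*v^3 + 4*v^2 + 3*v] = -6*v^2 + 8*v + 3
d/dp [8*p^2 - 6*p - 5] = 16*p - 6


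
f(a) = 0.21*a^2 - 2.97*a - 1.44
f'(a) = 0.42*a - 2.97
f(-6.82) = 28.58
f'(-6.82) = -5.83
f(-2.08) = 5.65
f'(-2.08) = -3.84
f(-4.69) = 17.11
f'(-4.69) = -4.94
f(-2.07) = 5.61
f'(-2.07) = -3.84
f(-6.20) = 25.05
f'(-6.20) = -5.57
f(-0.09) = -1.17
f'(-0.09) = -3.01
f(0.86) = -3.84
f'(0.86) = -2.61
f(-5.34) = 20.41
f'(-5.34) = -5.21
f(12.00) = -6.84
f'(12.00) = 2.07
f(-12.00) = 64.44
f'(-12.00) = -8.01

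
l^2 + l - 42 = (l - 6)*(l + 7)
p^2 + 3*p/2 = p*(p + 3/2)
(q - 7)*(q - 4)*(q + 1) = q^3 - 10*q^2 + 17*q + 28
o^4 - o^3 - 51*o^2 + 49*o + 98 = (o - 7)*(o - 2)*(o + 1)*(o + 7)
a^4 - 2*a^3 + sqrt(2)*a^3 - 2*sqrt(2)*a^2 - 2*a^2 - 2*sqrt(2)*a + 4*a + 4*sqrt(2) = (a - 2)*(a - sqrt(2))*(a + sqrt(2))^2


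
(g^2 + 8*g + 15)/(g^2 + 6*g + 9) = (g + 5)/(g + 3)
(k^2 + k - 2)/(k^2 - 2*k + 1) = (k + 2)/(k - 1)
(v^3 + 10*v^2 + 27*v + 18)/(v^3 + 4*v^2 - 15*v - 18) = (v + 3)/(v - 3)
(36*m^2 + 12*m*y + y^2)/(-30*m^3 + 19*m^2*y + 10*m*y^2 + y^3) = (6*m + y)/(-5*m^2 + 4*m*y + y^2)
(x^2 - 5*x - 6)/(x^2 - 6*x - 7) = (x - 6)/(x - 7)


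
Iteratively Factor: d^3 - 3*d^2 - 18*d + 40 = (d - 5)*(d^2 + 2*d - 8) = (d - 5)*(d - 2)*(d + 4)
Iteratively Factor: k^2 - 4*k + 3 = (k - 3)*(k - 1)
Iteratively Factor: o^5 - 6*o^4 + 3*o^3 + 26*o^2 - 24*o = (o - 3)*(o^4 - 3*o^3 - 6*o^2 + 8*o) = (o - 4)*(o - 3)*(o^3 + o^2 - 2*o) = (o - 4)*(o - 3)*(o + 2)*(o^2 - o) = o*(o - 4)*(o - 3)*(o + 2)*(o - 1)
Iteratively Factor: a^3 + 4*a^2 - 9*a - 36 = (a + 3)*(a^2 + a - 12) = (a - 3)*(a + 3)*(a + 4)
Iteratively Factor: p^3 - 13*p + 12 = (p - 1)*(p^2 + p - 12) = (p - 3)*(p - 1)*(p + 4)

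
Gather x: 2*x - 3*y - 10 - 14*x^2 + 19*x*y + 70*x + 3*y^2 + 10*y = -14*x^2 + x*(19*y + 72) + 3*y^2 + 7*y - 10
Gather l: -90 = -90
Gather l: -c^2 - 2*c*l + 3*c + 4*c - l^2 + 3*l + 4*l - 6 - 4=-c^2 + 7*c - l^2 + l*(7 - 2*c) - 10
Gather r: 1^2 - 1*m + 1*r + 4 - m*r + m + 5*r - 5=r*(6 - m)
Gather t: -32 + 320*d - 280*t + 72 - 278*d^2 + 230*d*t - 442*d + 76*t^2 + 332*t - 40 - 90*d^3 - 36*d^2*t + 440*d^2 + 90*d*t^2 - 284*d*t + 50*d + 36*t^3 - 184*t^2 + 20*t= -90*d^3 + 162*d^2 - 72*d + 36*t^3 + t^2*(90*d - 108) + t*(-36*d^2 - 54*d + 72)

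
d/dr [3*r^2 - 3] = 6*r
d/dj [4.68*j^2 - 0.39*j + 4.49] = 9.36*j - 0.39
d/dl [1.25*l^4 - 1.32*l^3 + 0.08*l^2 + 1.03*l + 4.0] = 5.0*l^3 - 3.96*l^2 + 0.16*l + 1.03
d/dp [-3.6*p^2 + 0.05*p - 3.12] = 0.05 - 7.2*p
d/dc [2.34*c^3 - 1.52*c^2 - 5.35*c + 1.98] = 7.02*c^2 - 3.04*c - 5.35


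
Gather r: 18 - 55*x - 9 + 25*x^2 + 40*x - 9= 25*x^2 - 15*x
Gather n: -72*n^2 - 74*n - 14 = -72*n^2 - 74*n - 14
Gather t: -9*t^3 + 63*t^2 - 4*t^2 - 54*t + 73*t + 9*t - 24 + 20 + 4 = -9*t^3 + 59*t^2 + 28*t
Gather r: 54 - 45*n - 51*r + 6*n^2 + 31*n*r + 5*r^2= 6*n^2 - 45*n + 5*r^2 + r*(31*n - 51) + 54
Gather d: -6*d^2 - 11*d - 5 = -6*d^2 - 11*d - 5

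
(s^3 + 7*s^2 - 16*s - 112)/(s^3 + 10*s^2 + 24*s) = (s^2 + 3*s - 28)/(s*(s + 6))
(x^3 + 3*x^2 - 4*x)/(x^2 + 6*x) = (x^2 + 3*x - 4)/(x + 6)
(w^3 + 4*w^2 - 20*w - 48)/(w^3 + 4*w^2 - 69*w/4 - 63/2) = 4*(w^2 - 2*w - 8)/(4*w^2 - 8*w - 21)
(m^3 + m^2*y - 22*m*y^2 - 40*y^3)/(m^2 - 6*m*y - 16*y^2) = (-m^2 + m*y + 20*y^2)/(-m + 8*y)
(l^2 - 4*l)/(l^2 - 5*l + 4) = l/(l - 1)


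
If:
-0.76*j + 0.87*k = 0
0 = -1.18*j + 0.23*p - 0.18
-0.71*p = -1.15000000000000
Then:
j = 0.16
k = 0.14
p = 1.62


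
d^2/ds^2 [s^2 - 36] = 2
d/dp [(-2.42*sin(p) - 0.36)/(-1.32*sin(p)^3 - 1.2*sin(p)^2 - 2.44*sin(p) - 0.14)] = (-5.6556*sin(p) + 1.5972*sin(3*p) + 2.1648*cos(2*p) - 2.7044)*cos(p)/(1.32*sin(p)^3 + 1.2*sin(p)^2 + 2.44*sin(p) + 0.14)^2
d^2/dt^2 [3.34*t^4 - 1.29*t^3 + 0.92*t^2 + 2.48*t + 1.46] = 40.08*t^2 - 7.74*t + 1.84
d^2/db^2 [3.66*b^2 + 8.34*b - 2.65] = 7.32000000000000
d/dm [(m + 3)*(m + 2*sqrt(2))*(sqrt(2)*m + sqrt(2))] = 3*sqrt(2)*m^2 + 8*m + 8*sqrt(2)*m + 3*sqrt(2) + 16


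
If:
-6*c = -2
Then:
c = 1/3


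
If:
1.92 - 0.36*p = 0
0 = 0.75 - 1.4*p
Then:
No Solution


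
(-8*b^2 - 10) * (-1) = 8*b^2 + 10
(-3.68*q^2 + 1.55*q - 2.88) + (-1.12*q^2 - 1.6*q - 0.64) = -4.8*q^2 - 0.05*q - 3.52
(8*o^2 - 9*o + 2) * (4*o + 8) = 32*o^3 + 28*o^2 - 64*o + 16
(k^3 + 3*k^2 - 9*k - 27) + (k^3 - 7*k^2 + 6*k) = 2*k^3 - 4*k^2 - 3*k - 27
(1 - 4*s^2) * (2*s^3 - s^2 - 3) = -8*s^5 + 4*s^4 + 2*s^3 + 11*s^2 - 3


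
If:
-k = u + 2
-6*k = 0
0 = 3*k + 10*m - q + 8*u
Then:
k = 0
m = q/10 + 8/5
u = -2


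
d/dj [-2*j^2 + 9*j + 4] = 9 - 4*j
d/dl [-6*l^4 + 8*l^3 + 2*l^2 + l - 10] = -24*l^3 + 24*l^2 + 4*l + 1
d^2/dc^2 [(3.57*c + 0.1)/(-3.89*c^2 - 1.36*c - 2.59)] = (-(3.57*c + 0.1)*(7.78*c + 1.36)*(15.56*c + 2.72) + (83.3238*c + 10.4884)*(3.89*c^2 + 1.36*c + 2.59))/(3.89*c^2 + 1.36*c + 2.59)^3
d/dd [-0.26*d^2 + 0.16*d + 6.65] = 0.16 - 0.52*d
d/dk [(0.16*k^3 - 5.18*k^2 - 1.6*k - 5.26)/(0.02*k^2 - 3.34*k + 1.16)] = (0.0032*k^4 - 1.0688*k^3 + 17.89*k^2 - 11.8072*k - 19.4244)/(0.0004*k^4 - 0.1336*k^3 + 11.202*k^2 - 7.7488*k + 1.3456)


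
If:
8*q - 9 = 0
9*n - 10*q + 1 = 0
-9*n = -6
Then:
No Solution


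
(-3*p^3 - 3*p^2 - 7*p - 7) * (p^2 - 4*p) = -3*p^5 + 9*p^4 + 5*p^3 + 21*p^2 + 28*p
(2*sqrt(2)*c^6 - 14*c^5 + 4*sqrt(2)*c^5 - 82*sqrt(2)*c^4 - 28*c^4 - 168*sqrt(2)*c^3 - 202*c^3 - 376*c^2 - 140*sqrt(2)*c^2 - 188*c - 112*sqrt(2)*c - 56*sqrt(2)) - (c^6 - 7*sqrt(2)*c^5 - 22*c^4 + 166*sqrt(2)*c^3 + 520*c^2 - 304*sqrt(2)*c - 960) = -c^6 + 2*sqrt(2)*c^6 - 14*c^5 + 11*sqrt(2)*c^5 - 82*sqrt(2)*c^4 - 6*c^4 - 334*sqrt(2)*c^3 - 202*c^3 - 896*c^2 - 140*sqrt(2)*c^2 - 188*c + 192*sqrt(2)*c - 56*sqrt(2) + 960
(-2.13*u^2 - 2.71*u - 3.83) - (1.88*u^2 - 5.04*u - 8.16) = -4.01*u^2 + 2.33*u + 4.33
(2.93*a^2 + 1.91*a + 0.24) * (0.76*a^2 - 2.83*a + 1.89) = 2.2268*a^4 - 6.8403*a^3 + 0.314800000000001*a^2 + 2.9307*a + 0.4536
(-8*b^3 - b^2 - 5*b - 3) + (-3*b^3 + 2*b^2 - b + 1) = -11*b^3 + b^2 - 6*b - 2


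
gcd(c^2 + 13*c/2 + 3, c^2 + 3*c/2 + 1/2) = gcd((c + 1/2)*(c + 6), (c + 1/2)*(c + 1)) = c + 1/2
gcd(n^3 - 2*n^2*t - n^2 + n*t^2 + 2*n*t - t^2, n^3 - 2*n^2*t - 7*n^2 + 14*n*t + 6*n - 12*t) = n - 1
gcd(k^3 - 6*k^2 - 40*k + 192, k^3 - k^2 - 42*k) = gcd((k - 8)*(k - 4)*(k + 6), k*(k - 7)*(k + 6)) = k + 6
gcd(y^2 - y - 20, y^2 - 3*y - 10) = y - 5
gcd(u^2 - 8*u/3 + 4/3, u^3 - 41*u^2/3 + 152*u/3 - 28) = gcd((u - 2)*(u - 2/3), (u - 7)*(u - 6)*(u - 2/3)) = u - 2/3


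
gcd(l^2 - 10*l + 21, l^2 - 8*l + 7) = l - 7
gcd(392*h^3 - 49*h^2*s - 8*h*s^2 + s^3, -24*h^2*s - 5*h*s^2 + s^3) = -8*h + s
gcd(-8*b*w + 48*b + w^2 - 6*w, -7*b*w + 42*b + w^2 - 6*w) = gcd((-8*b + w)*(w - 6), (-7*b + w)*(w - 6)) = w - 6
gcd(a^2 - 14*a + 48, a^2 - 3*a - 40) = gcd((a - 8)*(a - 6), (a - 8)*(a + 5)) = a - 8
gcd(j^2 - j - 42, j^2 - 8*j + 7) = j - 7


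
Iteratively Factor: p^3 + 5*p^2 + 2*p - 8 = (p - 1)*(p^2 + 6*p + 8) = (p - 1)*(p + 4)*(p + 2)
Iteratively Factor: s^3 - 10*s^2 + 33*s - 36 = (s - 4)*(s^2 - 6*s + 9) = (s - 4)*(s - 3)*(s - 3)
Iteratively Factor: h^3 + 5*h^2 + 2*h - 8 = (h - 1)*(h^2 + 6*h + 8) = (h - 1)*(h + 4)*(h + 2)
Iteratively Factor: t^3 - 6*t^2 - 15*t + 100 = (t - 5)*(t^2 - t - 20) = (t - 5)*(t + 4)*(t - 5)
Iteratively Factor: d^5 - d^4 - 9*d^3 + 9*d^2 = (d - 3)*(d^4 + 2*d^3 - 3*d^2) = d*(d - 3)*(d^3 + 2*d^2 - 3*d) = d*(d - 3)*(d + 3)*(d^2 - d) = d*(d - 3)*(d - 1)*(d + 3)*(d)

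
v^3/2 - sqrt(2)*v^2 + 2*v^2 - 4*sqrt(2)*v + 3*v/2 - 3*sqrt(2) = (v/2 + 1/2)*(v + 3)*(v - 2*sqrt(2))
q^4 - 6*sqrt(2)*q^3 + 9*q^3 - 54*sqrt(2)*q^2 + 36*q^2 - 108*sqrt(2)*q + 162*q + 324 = (q + 3)*(q + 6)*(q - 3*sqrt(2))^2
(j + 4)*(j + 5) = j^2 + 9*j + 20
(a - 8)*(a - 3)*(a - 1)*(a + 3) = a^4 - 9*a^3 - a^2 + 81*a - 72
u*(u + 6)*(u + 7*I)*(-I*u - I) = -I*u^4 + 7*u^3 - 7*I*u^3 + 49*u^2 - 6*I*u^2 + 42*u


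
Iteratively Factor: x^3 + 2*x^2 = (x + 2)*(x^2) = x*(x + 2)*(x)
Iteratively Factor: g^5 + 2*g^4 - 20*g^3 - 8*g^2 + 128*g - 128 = (g - 2)*(g^4 + 4*g^3 - 12*g^2 - 32*g + 64) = (g - 2)^2*(g^3 + 6*g^2 - 32) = (g - 2)^2*(g + 4)*(g^2 + 2*g - 8) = (g - 2)^2*(g + 4)^2*(g - 2)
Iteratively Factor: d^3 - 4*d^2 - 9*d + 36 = (d - 4)*(d^2 - 9) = (d - 4)*(d - 3)*(d + 3)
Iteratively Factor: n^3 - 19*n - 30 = (n + 3)*(n^2 - 3*n - 10) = (n - 5)*(n + 3)*(n + 2)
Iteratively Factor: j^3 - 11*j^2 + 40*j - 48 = (j - 4)*(j^2 - 7*j + 12) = (j - 4)^2*(j - 3)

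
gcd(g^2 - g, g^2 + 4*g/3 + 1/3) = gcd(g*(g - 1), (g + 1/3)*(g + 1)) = 1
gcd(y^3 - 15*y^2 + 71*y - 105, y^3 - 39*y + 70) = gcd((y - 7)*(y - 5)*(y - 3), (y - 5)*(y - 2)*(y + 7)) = y - 5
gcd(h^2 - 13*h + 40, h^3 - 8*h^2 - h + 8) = h - 8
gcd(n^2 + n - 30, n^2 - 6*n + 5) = n - 5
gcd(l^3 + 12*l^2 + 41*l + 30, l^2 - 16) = 1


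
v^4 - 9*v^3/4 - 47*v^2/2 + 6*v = v*(v - 6)*(v - 1/4)*(v + 4)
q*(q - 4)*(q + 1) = q^3 - 3*q^2 - 4*q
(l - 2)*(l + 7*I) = l^2 - 2*l + 7*I*l - 14*I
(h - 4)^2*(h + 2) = h^3 - 6*h^2 + 32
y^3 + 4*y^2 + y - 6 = (y - 1)*(y + 2)*(y + 3)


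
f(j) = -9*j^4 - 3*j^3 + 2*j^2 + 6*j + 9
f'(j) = -36*j^3 - 9*j^2 + 4*j + 6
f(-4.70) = -4055.26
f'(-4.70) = 3526.02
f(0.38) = 11.22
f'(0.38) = 4.25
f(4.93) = -5588.83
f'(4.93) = -4506.66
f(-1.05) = -2.56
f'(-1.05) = 33.55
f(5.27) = -7284.93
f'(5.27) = -5491.95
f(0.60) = 11.51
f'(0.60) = -2.62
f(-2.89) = -547.04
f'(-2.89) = 788.22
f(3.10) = -873.72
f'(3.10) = -1140.57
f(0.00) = 9.00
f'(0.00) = 6.00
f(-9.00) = -56745.00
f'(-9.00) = 25485.00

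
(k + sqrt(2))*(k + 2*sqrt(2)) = k^2 + 3*sqrt(2)*k + 4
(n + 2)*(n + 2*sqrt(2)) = n^2 + 2*n + 2*sqrt(2)*n + 4*sqrt(2)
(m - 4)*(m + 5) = m^2 + m - 20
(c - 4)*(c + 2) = c^2 - 2*c - 8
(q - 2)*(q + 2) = q^2 - 4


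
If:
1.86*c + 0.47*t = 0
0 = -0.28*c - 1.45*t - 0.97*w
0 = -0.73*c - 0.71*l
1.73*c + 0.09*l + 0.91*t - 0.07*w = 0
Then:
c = 0.00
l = 0.00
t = 0.00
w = 0.00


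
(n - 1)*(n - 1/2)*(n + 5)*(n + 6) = n^4 + 19*n^3/2 + 14*n^2 - 79*n/2 + 15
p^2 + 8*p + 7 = (p + 1)*(p + 7)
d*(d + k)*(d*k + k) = d^3*k + d^2*k^2 + d^2*k + d*k^2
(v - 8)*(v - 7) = v^2 - 15*v + 56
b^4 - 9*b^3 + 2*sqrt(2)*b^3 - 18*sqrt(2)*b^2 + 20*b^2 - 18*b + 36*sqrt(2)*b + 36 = (b - 6)*(b - 3)*(b + sqrt(2))^2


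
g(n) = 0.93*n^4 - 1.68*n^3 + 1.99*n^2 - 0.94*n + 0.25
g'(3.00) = 66.08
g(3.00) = 45.31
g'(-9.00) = -3156.88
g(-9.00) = 7496.35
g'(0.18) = -0.37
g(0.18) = 0.14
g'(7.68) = 1417.46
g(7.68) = 2584.79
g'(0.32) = -0.06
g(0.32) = 0.11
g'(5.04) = 367.34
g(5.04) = 431.06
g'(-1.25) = -21.06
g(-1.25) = 10.09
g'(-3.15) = -179.76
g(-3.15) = 167.03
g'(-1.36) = -25.03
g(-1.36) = 12.62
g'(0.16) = -0.42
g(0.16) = 0.14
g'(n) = 3.72*n^3 - 5.04*n^2 + 3.98*n - 0.94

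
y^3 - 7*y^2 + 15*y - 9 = (y - 3)^2*(y - 1)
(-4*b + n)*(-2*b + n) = 8*b^2 - 6*b*n + n^2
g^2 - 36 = (g - 6)*(g + 6)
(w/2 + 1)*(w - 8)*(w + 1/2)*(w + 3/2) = w^4/2 - 2*w^3 - 109*w^2/8 - 73*w/4 - 6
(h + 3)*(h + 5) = h^2 + 8*h + 15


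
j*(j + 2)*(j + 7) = j^3 + 9*j^2 + 14*j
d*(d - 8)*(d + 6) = d^3 - 2*d^2 - 48*d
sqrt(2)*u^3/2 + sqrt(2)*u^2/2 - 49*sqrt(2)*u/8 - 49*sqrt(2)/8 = (u - 7/2)*(u + 7/2)*(sqrt(2)*u/2 + sqrt(2)/2)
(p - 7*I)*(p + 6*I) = p^2 - I*p + 42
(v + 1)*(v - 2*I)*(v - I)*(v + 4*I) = v^4 + v^3 + I*v^3 + 10*v^2 + I*v^2 + 10*v - 8*I*v - 8*I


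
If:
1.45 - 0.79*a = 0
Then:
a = 1.84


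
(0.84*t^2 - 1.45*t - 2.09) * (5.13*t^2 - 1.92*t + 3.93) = 4.3092*t^4 - 9.0513*t^3 - 4.6365*t^2 - 1.6857*t - 8.2137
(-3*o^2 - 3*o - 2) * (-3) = 9*o^2 + 9*o + 6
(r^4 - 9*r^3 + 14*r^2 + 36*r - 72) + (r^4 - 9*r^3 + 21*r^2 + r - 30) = 2*r^4 - 18*r^3 + 35*r^2 + 37*r - 102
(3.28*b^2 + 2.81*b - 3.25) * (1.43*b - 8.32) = 4.6904*b^3 - 23.2713*b^2 - 28.0267*b + 27.04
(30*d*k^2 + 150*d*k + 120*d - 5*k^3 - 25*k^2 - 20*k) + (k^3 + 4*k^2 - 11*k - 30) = 30*d*k^2 + 150*d*k + 120*d - 4*k^3 - 21*k^2 - 31*k - 30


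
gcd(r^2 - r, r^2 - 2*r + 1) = r - 1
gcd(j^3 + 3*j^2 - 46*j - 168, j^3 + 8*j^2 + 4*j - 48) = j^2 + 10*j + 24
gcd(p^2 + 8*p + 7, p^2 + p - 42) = p + 7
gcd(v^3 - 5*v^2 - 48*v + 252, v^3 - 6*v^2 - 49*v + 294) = v^2 + v - 42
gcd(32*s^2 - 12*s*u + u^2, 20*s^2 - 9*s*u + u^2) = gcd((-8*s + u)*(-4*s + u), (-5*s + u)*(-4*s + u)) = 4*s - u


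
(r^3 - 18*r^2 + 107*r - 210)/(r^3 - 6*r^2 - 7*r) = (r^2 - 11*r + 30)/(r*(r + 1))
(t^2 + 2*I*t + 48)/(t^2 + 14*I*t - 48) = (t - 6*I)/(t + 6*I)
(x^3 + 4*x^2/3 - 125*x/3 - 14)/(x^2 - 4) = (3*x^3 + 4*x^2 - 125*x - 42)/(3*(x^2 - 4))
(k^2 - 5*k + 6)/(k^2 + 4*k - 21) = (k - 2)/(k + 7)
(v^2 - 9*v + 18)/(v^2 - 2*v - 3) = (v - 6)/(v + 1)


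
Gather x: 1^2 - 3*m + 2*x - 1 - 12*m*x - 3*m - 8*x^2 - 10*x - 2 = -6*m - 8*x^2 + x*(-12*m - 8) - 2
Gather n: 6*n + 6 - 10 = 6*n - 4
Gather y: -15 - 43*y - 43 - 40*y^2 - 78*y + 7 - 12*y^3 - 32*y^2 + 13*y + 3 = -12*y^3 - 72*y^2 - 108*y - 48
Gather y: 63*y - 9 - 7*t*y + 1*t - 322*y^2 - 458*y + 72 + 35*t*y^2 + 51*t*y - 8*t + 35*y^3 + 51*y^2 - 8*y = -7*t + 35*y^3 + y^2*(35*t - 271) + y*(44*t - 403) + 63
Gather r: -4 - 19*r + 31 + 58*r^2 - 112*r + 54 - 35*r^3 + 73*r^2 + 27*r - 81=-35*r^3 + 131*r^2 - 104*r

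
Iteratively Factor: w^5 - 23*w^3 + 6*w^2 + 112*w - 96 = (w - 4)*(w^4 + 4*w^3 - 7*w^2 - 22*w + 24) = (w - 4)*(w + 3)*(w^3 + w^2 - 10*w + 8) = (w - 4)*(w + 3)*(w + 4)*(w^2 - 3*w + 2) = (w - 4)*(w - 2)*(w + 3)*(w + 4)*(w - 1)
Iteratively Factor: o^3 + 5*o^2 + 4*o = (o + 4)*(o^2 + o) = (o + 1)*(o + 4)*(o)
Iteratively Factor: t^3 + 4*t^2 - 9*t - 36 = (t - 3)*(t^2 + 7*t + 12) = (t - 3)*(t + 3)*(t + 4)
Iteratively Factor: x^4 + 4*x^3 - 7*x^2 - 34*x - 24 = (x + 2)*(x^3 + 2*x^2 - 11*x - 12) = (x + 1)*(x + 2)*(x^2 + x - 12) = (x - 3)*(x + 1)*(x + 2)*(x + 4)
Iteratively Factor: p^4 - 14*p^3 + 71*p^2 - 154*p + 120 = (p - 4)*(p^3 - 10*p^2 + 31*p - 30) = (p - 5)*(p - 4)*(p^2 - 5*p + 6) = (p - 5)*(p - 4)*(p - 2)*(p - 3)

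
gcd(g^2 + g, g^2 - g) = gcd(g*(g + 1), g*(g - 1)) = g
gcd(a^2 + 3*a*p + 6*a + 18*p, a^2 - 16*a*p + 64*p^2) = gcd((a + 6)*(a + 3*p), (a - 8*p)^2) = 1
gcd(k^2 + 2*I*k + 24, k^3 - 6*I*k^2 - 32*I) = k - 4*I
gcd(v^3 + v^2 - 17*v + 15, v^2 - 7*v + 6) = v - 1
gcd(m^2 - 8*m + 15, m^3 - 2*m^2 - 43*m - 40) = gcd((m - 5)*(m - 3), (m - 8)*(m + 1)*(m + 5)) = 1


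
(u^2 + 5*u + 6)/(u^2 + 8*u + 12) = (u + 3)/(u + 6)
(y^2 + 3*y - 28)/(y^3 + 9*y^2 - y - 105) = (y - 4)/(y^2 + 2*y - 15)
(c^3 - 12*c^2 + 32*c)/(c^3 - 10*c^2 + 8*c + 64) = c/(c + 2)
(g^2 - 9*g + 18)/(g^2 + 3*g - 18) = (g - 6)/(g + 6)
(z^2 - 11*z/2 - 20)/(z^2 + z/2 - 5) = (z - 8)/(z - 2)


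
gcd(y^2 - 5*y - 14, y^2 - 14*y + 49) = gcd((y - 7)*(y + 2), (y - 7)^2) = y - 7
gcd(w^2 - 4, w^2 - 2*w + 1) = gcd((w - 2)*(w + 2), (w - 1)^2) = 1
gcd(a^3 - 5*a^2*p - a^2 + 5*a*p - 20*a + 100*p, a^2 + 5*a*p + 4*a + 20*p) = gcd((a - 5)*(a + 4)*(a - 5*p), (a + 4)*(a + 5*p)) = a + 4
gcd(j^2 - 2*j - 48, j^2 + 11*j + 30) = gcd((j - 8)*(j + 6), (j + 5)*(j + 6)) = j + 6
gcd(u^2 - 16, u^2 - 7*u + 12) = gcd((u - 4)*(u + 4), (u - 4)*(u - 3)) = u - 4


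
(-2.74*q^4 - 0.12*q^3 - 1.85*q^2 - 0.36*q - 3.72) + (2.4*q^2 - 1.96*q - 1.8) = -2.74*q^4 - 0.12*q^3 + 0.55*q^2 - 2.32*q - 5.52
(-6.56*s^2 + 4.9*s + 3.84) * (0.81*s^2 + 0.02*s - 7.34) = -5.3136*s^4 + 3.8378*s^3 + 51.3588*s^2 - 35.8892*s - 28.1856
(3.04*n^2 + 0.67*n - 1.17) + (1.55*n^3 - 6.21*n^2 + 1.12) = 1.55*n^3 - 3.17*n^2 + 0.67*n - 0.0499999999999998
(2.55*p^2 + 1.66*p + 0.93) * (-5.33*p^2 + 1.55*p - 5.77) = -13.5915*p^4 - 4.8953*p^3 - 17.0974*p^2 - 8.1367*p - 5.3661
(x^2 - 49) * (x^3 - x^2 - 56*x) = x^5 - x^4 - 105*x^3 + 49*x^2 + 2744*x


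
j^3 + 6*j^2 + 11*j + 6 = (j + 1)*(j + 2)*(j + 3)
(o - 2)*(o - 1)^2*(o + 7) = o^4 + 3*o^3 - 23*o^2 + 33*o - 14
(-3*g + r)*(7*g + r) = -21*g^2 + 4*g*r + r^2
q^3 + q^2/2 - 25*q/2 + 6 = (q - 3)*(q - 1/2)*(q + 4)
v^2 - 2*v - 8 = (v - 4)*(v + 2)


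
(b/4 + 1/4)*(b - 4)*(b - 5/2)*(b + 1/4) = b^4/4 - 21*b^3/16 + 17*b^2/32 + 87*b/32 + 5/8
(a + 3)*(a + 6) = a^2 + 9*a + 18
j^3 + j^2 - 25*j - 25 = (j - 5)*(j + 1)*(j + 5)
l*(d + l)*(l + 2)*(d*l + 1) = d^2*l^3 + 2*d^2*l^2 + d*l^4 + 2*d*l^3 + d*l^2 + 2*d*l + l^3 + 2*l^2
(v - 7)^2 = v^2 - 14*v + 49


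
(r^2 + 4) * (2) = 2*r^2 + 8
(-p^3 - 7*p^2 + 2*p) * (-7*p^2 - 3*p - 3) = 7*p^5 + 52*p^4 + 10*p^3 + 15*p^2 - 6*p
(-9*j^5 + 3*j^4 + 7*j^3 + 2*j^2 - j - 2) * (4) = -36*j^5 + 12*j^4 + 28*j^3 + 8*j^2 - 4*j - 8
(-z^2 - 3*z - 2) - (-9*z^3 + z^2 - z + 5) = 9*z^3 - 2*z^2 - 2*z - 7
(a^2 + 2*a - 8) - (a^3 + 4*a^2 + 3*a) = -a^3 - 3*a^2 - a - 8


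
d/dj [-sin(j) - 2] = -cos(j)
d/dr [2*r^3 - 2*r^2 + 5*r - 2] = 6*r^2 - 4*r + 5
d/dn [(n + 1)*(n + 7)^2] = 3*(n + 3)*(n + 7)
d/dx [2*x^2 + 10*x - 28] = 4*x + 10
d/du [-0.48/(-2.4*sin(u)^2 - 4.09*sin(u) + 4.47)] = -(2.304*sin(u) + 1.9632)*cos(u)/(2.4*sin(u)^2 + 4.09*sin(u) - 4.47)^2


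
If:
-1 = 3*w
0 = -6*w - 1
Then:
No Solution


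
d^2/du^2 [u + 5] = 0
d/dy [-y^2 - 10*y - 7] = -2*y - 10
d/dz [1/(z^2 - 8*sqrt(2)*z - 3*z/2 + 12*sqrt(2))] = 2*(-4*z + 3 + 16*sqrt(2))/(2*z^2 - 16*sqrt(2)*z - 3*z + 24*sqrt(2))^2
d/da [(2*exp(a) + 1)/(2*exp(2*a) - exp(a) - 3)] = (-(2*exp(a) + 1)*(4*exp(a) - 1) + 4*exp(2*a) - 2*exp(a) - 6)*exp(a)/(-2*exp(2*a) + exp(a) + 3)^2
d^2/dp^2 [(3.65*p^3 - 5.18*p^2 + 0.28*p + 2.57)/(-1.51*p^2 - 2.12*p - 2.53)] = (-1.4210854715202e-14*p^5 - 2.1316282072803e-14*p^4 - 39.362218*p^3 - 271.356906*p^2 - 183.12411*p + 65.852066)/(3.442951*p^6 + 14.501436*p^5 + 37.665591*p^4 + 58.122344*p^3 + 63.108573*p^2 + 40.709724*p + 16.194277)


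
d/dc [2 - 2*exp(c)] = -2*exp(c)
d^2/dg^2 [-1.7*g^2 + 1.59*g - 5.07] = -3.40000000000000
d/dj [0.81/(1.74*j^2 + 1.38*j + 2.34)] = (-2.8188*j - 1.1178)/(1.74*j^2 + 1.38*j + 2.34)^2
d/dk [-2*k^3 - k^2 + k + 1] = -6*k^2 - 2*k + 1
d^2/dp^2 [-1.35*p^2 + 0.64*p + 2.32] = -2.70000000000000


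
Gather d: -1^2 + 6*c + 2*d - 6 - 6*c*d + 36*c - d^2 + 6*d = 42*c - d^2 + d*(8 - 6*c) - 7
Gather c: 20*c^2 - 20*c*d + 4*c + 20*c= 20*c^2 + c*(24 - 20*d)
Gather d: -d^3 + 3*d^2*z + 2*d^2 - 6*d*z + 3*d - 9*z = -d^3 + d^2*(3*z + 2) + d*(3 - 6*z) - 9*z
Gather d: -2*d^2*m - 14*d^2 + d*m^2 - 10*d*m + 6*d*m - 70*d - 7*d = d^2*(-2*m - 14) + d*(m^2 - 4*m - 77)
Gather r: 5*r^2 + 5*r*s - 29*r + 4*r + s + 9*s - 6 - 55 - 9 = 5*r^2 + r*(5*s - 25) + 10*s - 70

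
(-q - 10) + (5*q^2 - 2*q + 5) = 5*q^2 - 3*q - 5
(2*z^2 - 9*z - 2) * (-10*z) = -20*z^3 + 90*z^2 + 20*z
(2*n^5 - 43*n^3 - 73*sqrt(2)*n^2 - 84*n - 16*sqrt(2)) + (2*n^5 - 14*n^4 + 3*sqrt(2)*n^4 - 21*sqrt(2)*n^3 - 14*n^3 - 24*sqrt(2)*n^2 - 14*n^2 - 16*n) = 4*n^5 - 14*n^4 + 3*sqrt(2)*n^4 - 57*n^3 - 21*sqrt(2)*n^3 - 97*sqrt(2)*n^2 - 14*n^2 - 100*n - 16*sqrt(2)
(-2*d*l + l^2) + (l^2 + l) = -2*d*l + 2*l^2 + l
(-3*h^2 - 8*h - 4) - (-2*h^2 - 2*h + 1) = -h^2 - 6*h - 5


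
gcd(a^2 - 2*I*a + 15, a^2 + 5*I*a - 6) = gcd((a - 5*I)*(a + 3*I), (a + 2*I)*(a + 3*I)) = a + 3*I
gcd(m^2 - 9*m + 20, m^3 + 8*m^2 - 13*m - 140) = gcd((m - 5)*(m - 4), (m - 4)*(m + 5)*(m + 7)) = m - 4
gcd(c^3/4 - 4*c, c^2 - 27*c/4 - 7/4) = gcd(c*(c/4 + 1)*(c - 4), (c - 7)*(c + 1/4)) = 1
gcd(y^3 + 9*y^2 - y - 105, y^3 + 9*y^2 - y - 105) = y^3 + 9*y^2 - y - 105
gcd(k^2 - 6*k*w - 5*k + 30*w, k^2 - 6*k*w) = -k + 6*w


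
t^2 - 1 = (t - 1)*(t + 1)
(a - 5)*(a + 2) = a^2 - 3*a - 10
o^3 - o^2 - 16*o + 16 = (o - 4)*(o - 1)*(o + 4)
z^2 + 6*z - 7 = (z - 1)*(z + 7)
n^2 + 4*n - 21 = (n - 3)*(n + 7)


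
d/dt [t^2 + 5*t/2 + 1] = 2*t + 5/2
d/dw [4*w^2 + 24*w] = 8*w + 24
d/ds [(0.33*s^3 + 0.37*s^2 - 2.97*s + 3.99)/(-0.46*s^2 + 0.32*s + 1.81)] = (-0.1518*s^4 + 0.2112*s^3 + 0.5441*s^2 + 5.0102*s - 6.6525)/(0.2116*s^4 - 0.2944*s^3 - 1.5628*s^2 + 1.1584*s + 3.2761)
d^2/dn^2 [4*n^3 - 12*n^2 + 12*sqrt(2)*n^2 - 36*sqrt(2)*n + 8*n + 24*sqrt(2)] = 24*n - 24 + 24*sqrt(2)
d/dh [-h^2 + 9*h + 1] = 9 - 2*h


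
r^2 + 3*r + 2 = (r + 1)*(r + 2)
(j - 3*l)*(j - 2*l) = j^2 - 5*j*l + 6*l^2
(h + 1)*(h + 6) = h^2 + 7*h + 6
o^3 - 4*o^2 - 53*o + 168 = (o - 8)*(o - 3)*(o + 7)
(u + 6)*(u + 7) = u^2 + 13*u + 42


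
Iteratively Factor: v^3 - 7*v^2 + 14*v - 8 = (v - 2)*(v^2 - 5*v + 4) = (v - 4)*(v - 2)*(v - 1)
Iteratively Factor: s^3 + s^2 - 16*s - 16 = (s + 4)*(s^2 - 3*s - 4) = (s - 4)*(s + 4)*(s + 1)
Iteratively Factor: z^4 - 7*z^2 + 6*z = (z)*(z^3 - 7*z + 6) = z*(z - 1)*(z^2 + z - 6) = z*(z - 2)*(z - 1)*(z + 3)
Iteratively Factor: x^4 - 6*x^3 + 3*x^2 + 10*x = (x)*(x^3 - 6*x^2 + 3*x + 10) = x*(x - 5)*(x^2 - x - 2) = x*(x - 5)*(x - 2)*(x + 1)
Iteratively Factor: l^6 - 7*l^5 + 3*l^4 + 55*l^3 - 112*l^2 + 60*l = (l + 3)*(l^5 - 10*l^4 + 33*l^3 - 44*l^2 + 20*l) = l*(l + 3)*(l^4 - 10*l^3 + 33*l^2 - 44*l + 20) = l*(l - 2)*(l + 3)*(l^3 - 8*l^2 + 17*l - 10) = l*(l - 2)^2*(l + 3)*(l^2 - 6*l + 5) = l*(l - 5)*(l - 2)^2*(l + 3)*(l - 1)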